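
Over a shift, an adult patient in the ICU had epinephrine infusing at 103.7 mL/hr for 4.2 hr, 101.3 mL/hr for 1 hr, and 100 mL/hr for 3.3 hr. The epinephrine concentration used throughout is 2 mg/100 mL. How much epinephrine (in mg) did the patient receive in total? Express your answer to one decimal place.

17.3 mg

Concentration = 2 mg ÷ 100 mL = 0.02 mg/mL
Stage 1: 103.7 mL/hr × 4.2 hr = 435.54 mL → 435.54 mL × 0.02 mg/mL = 8.7108 mg
Stage 2: 101.3 mL/hr × 1 hr = 101.3 mL → 101.3 mL × 0.02 mg/mL = 2.026 mg
Stage 3: 100 mL/hr × 3.3 hr = 330 mL → 330 mL × 0.02 mg/mL = 6.6 mg
Total = 8.7108 + 2.026 + 6.6 = 17.3368 mg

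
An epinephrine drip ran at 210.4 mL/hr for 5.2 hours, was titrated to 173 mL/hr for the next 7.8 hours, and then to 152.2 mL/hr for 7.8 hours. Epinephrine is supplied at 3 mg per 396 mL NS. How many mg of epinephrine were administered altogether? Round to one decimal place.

Concentration = 3 mg ÷ 396 mL = 0.007575758 mg/mL
Stage 1: 210.4 mL/hr × 5.2 hr = 1094.08 mL → 1094.08 mL × 0.007575758 mg/mL = 8.288485 mg
Stage 2: 173 mL/hr × 7.8 hr = 1349.4 mL → 1349.4 mL × 0.007575758 mg/mL = 10.22273 mg
Stage 3: 152.2 mL/hr × 7.8 hr = 1187.16 mL → 1187.16 mL × 0.007575758 mg/mL = 8.993636 mg
Total = 8.288485 + 10.22273 + 8.993636 = 27.50485 mg

27.5 mg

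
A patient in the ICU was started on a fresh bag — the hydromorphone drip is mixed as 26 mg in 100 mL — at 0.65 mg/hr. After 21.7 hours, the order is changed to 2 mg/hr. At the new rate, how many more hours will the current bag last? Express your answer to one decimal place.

Initial rate:
Concentration = 26 mg ÷ 100 mL = 0.26 mg/mL
Rate = 0.65 mg/hr ÷ 0.26 mg/mL = 2.5 mL/hr
Volume infused so far = 2.5 mL/hr × 21.7 hr = 54.25 mL
Volume remaining = 100 − 54.25 = 45.75 mL
New rate:
Rate = 2 mg/hr ÷ 0.26 mg/mL = 7.692308 mL/hr
Time remaining = 45.75 mL ÷ 7.692308 mL/hr = 5.9475 hr

5.9 hours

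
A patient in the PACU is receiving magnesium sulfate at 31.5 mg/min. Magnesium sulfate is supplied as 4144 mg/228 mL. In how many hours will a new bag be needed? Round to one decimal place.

2.2 hours

31.5 mg/min × 60 min/hr = 1890 mg/hr
Concentration = 4144 mg ÷ 228 mL = 18.17544 mg/mL
Rate = 1890 mg/hr ÷ 18.17544 mg/mL = 103.9865 mL/hr
Duration = 228 mL ÷ 103.9865 mL/hr = 2.192593 hr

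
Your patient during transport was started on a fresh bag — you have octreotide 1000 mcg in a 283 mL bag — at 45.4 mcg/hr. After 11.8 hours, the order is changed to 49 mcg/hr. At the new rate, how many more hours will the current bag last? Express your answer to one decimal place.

Initial rate:
Concentration = 1000 mcg ÷ 283 mL = 3.533569 mcg/mL
Rate = 45.4 mcg/hr ÷ 3.533569 mcg/mL = 12.8482 mL/hr
Volume infused so far = 12.8482 mL/hr × 11.8 hr = 151.6088 mL
Volume remaining = 283 − 151.6088 = 131.3912 mL
New rate:
Rate = 49 mcg/hr ÷ 3.533569 mcg/mL = 13.867 mL/hr
Time remaining = 131.3912 mL ÷ 13.867 mL/hr = 9.475102 hr

9.5 hours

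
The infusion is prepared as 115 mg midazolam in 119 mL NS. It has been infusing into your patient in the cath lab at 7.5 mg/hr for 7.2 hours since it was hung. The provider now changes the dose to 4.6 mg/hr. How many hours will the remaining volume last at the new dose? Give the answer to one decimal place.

13.3 hours

Initial rate:
Concentration = 115 mg ÷ 119 mL = 0.9663866 mg/mL
Rate = 7.5 mg/hr ÷ 0.9663866 mg/mL = 7.76087 mL/hr
Volume infused so far = 7.76087 mL/hr × 7.2 hr = 55.87826 mL
Volume remaining = 119 − 55.87826 = 63.12174 mL
New rate:
Rate = 4.6 mg/hr ÷ 0.9663866 mg/mL = 4.76 mL/hr
Time remaining = 63.12174 mL ÷ 4.76 mL/hr = 13.26087 hr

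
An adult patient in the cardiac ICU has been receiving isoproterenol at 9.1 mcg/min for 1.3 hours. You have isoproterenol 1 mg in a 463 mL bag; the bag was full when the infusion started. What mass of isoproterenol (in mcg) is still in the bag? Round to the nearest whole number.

9.1 mcg/min × 60 min/hr = 546 mcg/hr
Concentration = 1 mg ÷ 463 mL = 0.002159827 mg/mL = 2.159827 mcg/mL
Rate = 546 mcg/hr ÷ 2.159827 mcg/mL = 252.798 mL/hr
Volume infused = 252.798 mL/hr × 1.3 hr = 328.6374 mL
Volume remaining = 463 − 328.6374 = 134.3626 mL
Drug remaining = 134.3626 mL × 2.159827 mcg/mL = 290.2 mcg

290 mcg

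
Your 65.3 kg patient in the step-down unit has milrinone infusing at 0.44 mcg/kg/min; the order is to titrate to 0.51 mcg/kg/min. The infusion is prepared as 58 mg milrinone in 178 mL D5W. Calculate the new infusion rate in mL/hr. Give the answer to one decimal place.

6.1 mL/hr

Dose = 0.51 mcg/kg/min × 65.3 kg = 33.303 mcg/min
33.303 mcg/min × 60 min/hr = 1998.18 mcg/hr
Concentration = 58 mg ÷ 178 mL = 0.3258427 mg/mL = 325.8427 mcg/mL
Rate = 1998.18 mcg/hr ÷ 325.8427 mcg/mL = 6.132346 mL/hr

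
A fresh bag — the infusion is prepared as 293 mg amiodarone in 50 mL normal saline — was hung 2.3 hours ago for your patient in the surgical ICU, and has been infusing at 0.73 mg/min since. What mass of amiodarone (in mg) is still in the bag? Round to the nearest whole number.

0.73 mg/min × 60 min/hr = 43.8 mg/hr
Concentration = 293 mg ÷ 50 mL = 5.86 mg/mL
Rate = 43.8 mg/hr ÷ 5.86 mg/mL = 7.474403 mL/hr
Volume infused = 7.474403 mL/hr × 2.3 hr = 17.19113 mL
Volume remaining = 50 − 17.19113 = 32.80887 mL
Drug remaining = 32.80887 mL × 5.86 mg/mL = 192.26 mg

192 mg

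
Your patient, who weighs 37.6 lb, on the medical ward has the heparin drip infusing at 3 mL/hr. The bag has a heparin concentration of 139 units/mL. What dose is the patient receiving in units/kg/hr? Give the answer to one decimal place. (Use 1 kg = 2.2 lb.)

24.4 units/kg/hr

Weight = 37.6 lb ÷ 2.2 lb/kg = 17.09091 kg
Drug rate = 3 mL/hr × 139 units/mL = 417 units/hr
417 units/hr ÷ 17.09091 kg = 24.39894 units/kg/hr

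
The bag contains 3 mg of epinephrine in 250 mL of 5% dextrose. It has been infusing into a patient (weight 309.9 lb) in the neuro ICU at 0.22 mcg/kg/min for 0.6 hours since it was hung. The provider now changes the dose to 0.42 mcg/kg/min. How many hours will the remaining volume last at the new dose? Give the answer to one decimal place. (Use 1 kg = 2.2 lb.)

Initial rate:
Weight = 309.9 lb ÷ 2.2 lb/kg = 140.8636 kg
Dose = 0.22 mcg/kg/min × 140.8636 kg = 30.99 mcg/min
30.99 mcg/min × 60 min/hr = 1859.4 mcg/hr
Concentration = 3 mg ÷ 250 mL = 0.012 mg/mL = 12 mcg/mL
Rate = 1859.4 mcg/hr ÷ 12 mcg/mL = 154.95 mL/hr
Volume infused so far = 154.95 mL/hr × 0.6 hr = 92.97 mL
Volume remaining = 250 − 92.97 = 157.03 mL
New rate:
Dose = 0.42 mcg/kg/min × 140.8636 kg = 59.16273 mcg/min
59.16273 mcg/min × 60 min/hr = 3549.764 mcg/hr
Rate = 3549.764 mcg/hr ÷ 12 mcg/mL = 295.8136 mL/hr
Time remaining = 157.03 mL ÷ 295.8136 mL/hr = 0.530841 hr

0.5 hours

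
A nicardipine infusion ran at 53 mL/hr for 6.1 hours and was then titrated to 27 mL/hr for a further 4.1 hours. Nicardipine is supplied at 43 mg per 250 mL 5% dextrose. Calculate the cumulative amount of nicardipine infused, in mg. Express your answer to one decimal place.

74.6 mg

Concentration = 43 mg ÷ 250 mL = 0.172 mg/mL
Stage 1: 53 mL/hr × 6.1 hr = 323.3 mL → 323.3 mL × 0.172 mg/mL = 55.6076 mg
Stage 2: 27 mL/hr × 4.1 hr = 110.7 mL → 110.7 mL × 0.172 mg/mL = 19.0404 mg
Total = 55.6076 + 19.0404 = 74.648 mg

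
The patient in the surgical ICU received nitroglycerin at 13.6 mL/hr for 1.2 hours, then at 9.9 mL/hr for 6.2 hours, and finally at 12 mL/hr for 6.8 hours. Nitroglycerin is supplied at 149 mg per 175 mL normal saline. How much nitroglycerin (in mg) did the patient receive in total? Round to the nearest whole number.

136 mg

Concentration = 149 mg ÷ 175 mL = 0.8514286 mg/mL
Stage 1: 13.6 mL/hr × 1.2 hr = 16.32 mL → 16.32 mL × 0.8514286 mg/mL = 13.89531 mg
Stage 2: 9.9 mL/hr × 6.2 hr = 61.38 mL → 61.38 mL × 0.8514286 mg/mL = 52.26069 mg
Stage 3: 12 mL/hr × 6.8 hr = 81.6 mL → 81.6 mL × 0.8514286 mg/mL = 69.47657 mg
Total = 13.89531 + 52.26069 + 69.47657 = 135.6326 mg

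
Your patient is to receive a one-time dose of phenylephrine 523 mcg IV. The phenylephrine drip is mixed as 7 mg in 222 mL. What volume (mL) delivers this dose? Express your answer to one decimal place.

Concentration = 7 mg ÷ 222 mL = 0.03153153 mg/mL = 31.53153 mcg/mL
Volume = 523 mcg ÷ 31.53153 mcg/mL = 16.58657 mL

16.6 mL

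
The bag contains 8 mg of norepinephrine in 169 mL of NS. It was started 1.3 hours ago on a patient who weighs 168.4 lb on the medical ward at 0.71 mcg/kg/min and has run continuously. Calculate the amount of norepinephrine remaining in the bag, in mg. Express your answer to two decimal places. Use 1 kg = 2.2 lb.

3.76 mg

Weight = 168.4 lb ÷ 2.2 lb/kg = 76.54545 kg
Dose = 0.71 mcg/kg/min × 76.54545 kg = 54.34727 mcg/min
54.34727 mcg/min × 60 min/hr = 3260.836 mcg/hr
Concentration = 8 mg ÷ 169 mL = 0.04733728 mg/mL = 47.33728 mcg/mL
Rate = 3260.836 mcg/hr ÷ 47.33728 mcg/mL = 68.88517 mL/hr
Volume infused = 68.88517 mL/hr × 1.3 hr = 89.55072 mL
Volume remaining = 169 − 89.55072 = 79.44928 mL
Drug remaining = 79.44928 mL × 47.33728 mcg/mL = 3760.913 mcg = 3.760913 mg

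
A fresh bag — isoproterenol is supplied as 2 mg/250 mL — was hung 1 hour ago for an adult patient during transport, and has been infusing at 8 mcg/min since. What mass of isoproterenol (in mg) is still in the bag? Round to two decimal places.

1.52 mg

8 mcg/min × 60 min/hr = 480 mcg/hr
Concentration = 2 mg ÷ 250 mL = 0.008 mg/mL = 8 mcg/mL
Rate = 480 mcg/hr ÷ 8 mcg/mL = 60 mL/hr
Volume infused = 60 mL/hr × 1 hr = 60 mL
Volume remaining = 250 − 60 = 190 mL
Drug remaining = 190 mL × 8 mcg/mL = 1520 mcg = 1.52 mg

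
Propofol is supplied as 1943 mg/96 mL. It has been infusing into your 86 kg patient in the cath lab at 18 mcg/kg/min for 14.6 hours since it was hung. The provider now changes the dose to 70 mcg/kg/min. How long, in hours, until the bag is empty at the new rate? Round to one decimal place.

1.6 hours

Initial rate:
Dose = 18 mcg/kg/min × 86 kg = 1548 mcg/min
1548 mcg/min × 60 min/hr = 92880 mcg/hr
Concentration = 1943 mg ÷ 96 mL = 20.23958 mg/mL = 20239.58 mcg/mL
Rate = 92880 mcg/hr ÷ 20239.58 mcg/mL = 4.589027 mL/hr
Volume infused so far = 4.589027 mL/hr × 14.6 hr = 66.9998 mL
Volume remaining = 96 − 66.9998 = 29.0002 mL
New rate:
Dose = 70 mcg/kg/min × 86 kg = 6020 mcg/min
6020 mcg/min × 60 min/hr = 361200 mcg/hr
Rate = 361200 mcg/hr ÷ 20239.58 mcg/mL = 17.84622 mL/hr
Time remaining = 29.0002 mL ÷ 17.84622 mL/hr = 1.625006 hr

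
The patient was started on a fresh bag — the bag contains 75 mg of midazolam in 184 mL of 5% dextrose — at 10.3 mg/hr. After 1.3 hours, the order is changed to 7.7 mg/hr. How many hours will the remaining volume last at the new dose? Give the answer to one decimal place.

8.0 hours

Initial rate:
Concentration = 75 mg ÷ 184 mL = 0.4076087 mg/mL
Rate = 10.3 mg/hr ÷ 0.4076087 mg/mL = 25.26933 mL/hr
Volume infused so far = 25.26933 mL/hr × 1.3 hr = 32.85013 mL
Volume remaining = 184 − 32.85013 = 151.1499 mL
New rate:
Rate = 7.7 mg/hr ÷ 0.4076087 mg/mL = 18.89067 mL/hr
Time remaining = 151.1499 mL ÷ 18.89067 mL/hr = 8.001299 hr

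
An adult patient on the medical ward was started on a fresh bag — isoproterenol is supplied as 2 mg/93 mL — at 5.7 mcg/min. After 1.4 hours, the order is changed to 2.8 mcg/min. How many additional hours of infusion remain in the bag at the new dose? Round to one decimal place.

Initial rate:
5.7 mcg/min × 60 min/hr = 342 mcg/hr
Concentration = 2 mg ÷ 93 mL = 0.02150538 mg/mL = 21.50538 mcg/mL
Rate = 342 mcg/hr ÷ 21.50538 mcg/mL = 15.903 mL/hr
Volume infused so far = 15.903 mL/hr × 1.4 hr = 22.2642 mL
Volume remaining = 93 − 22.2642 = 70.7358 mL
New rate:
2.8 mcg/min × 60 min/hr = 168 mcg/hr
Rate = 168 mcg/hr ÷ 21.50538 mcg/mL = 7.812 mL/hr
Time remaining = 70.7358 mL ÷ 7.812 mL/hr = 9.054762 hr

9.1 hours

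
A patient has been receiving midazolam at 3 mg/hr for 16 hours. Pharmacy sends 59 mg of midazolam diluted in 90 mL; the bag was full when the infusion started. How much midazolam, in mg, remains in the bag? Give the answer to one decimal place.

Concentration = 59 mg ÷ 90 mL = 0.6555556 mg/mL
Rate = 3 mg/hr ÷ 0.6555556 mg/mL = 4.576271 mL/hr
Volume infused = 4.576271 mL/hr × 16 hr = 73.22034 mL
Volume remaining = 90 − 73.22034 = 16.77966 mL
Drug remaining = 16.77966 mL × 0.6555556 mg/mL = 11 mg

11.0 mg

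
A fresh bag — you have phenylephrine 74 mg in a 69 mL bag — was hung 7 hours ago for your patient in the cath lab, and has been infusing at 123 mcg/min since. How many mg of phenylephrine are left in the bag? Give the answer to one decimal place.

123 mcg/min × 60 min/hr = 7380 mcg/hr
Concentration = 74 mg ÷ 69 mL = 1.072464 mg/mL = 1072.464 mcg/mL
Rate = 7380 mcg/hr ÷ 1072.464 mcg/mL = 6.881351 mL/hr
Volume infused = 6.881351 mL/hr × 7 hr = 48.16946 mL
Volume remaining = 69 − 48.16946 = 20.83054 mL
Drug remaining = 20.83054 mL × 1072.464 mcg/mL = 22340 mcg = 22.34 mg

22.3 mg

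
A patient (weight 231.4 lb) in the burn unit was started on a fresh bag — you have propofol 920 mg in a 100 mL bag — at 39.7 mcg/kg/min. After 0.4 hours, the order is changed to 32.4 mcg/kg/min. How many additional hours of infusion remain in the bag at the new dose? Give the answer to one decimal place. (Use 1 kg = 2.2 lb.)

4.0 hours

Initial rate:
Weight = 231.4 lb ÷ 2.2 lb/kg = 105.1818 kg
Dose = 39.7 mcg/kg/min × 105.1818 kg = 4175.718 mcg/min
4175.718 mcg/min × 60 min/hr = 250543.1 mcg/hr
Concentration = 920 mg ÷ 100 mL = 9.2 mg/mL = 9200 mcg/mL
Rate = 250543.1 mcg/hr ÷ 9200 mcg/mL = 27.23294 mL/hr
Volume infused so far = 27.23294 mL/hr × 0.4 hr = 10.89318 mL
Volume remaining = 100 − 10.89318 = 89.10682 mL
New rate:
Dose = 32.4 mcg/kg/min × 105.1818 kg = 3407.891 mcg/min
3407.891 mcg/min × 60 min/hr = 204473.5 mcg/hr
Rate = 204473.5 mcg/hr ÷ 9200 mcg/mL = 22.22538 mL/hr
Time remaining = 89.10682 mL ÷ 22.22538 mL/hr = 4.009238 hr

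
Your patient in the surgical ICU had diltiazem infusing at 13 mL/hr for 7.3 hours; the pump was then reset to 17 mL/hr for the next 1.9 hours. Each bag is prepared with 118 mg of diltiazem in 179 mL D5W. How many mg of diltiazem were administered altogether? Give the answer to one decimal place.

83.9 mg

Concentration = 118 mg ÷ 179 mL = 0.6592179 mg/mL
Stage 1: 13 mL/hr × 7.3 hr = 94.9 mL → 94.9 mL × 0.6592179 mg/mL = 62.55978 mg
Stage 2: 17 mL/hr × 1.9 hr = 32.3 mL → 32.3 mL × 0.6592179 mg/mL = 21.29274 mg
Total = 62.55978 + 21.29274 = 83.85251 mg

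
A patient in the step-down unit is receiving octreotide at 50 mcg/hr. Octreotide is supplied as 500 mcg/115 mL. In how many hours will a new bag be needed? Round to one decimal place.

10.0 hours

Concentration = 500 mcg ÷ 115 mL = 4.347826 mcg/mL
Rate = 50 mcg/hr ÷ 4.347826 mcg/mL = 11.5 mL/hr
Duration = 115 mL ÷ 11.5 mL/hr = 10 hr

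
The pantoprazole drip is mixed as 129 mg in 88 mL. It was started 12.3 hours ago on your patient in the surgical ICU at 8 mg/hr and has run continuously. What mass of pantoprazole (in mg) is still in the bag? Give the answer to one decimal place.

30.6 mg

Concentration = 129 mg ÷ 88 mL = 1.465909 mg/mL
Rate = 8 mg/hr ÷ 1.465909 mg/mL = 5.457364 mL/hr
Volume infused = 5.457364 mL/hr × 12.3 hr = 67.12558 mL
Volume remaining = 88 − 67.12558 = 20.87442 mL
Drug remaining = 20.87442 mL × 1.465909 mg/mL = 30.6 mg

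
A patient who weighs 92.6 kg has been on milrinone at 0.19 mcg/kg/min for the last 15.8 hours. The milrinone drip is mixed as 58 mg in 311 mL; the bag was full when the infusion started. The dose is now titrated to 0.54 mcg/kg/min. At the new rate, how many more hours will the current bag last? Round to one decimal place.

Initial rate:
Dose = 0.19 mcg/kg/min × 92.6 kg = 17.594 mcg/min
17.594 mcg/min × 60 min/hr = 1055.64 mcg/hr
Concentration = 58 mg ÷ 311 mL = 0.1864952 mg/mL = 186.4952 mcg/mL
Rate = 1055.64 mcg/hr ÷ 186.4952 mcg/mL = 5.660414 mL/hr
Volume infused so far = 5.660414 mL/hr × 15.8 hr = 89.43455 mL
Volume remaining = 311 − 89.43455 = 221.5655 mL
New rate:
Dose = 0.54 mcg/kg/min × 92.6 kg = 50.004 mcg/min
50.004 mcg/min × 60 min/hr = 3000.24 mcg/hr
Rate = 3000.24 mcg/hr ÷ 186.4952 mcg/mL = 16.08749 mL/hr
Time remaining = 221.5655 mL ÷ 16.08749 mL/hr = 13.77253 hr

13.8 hours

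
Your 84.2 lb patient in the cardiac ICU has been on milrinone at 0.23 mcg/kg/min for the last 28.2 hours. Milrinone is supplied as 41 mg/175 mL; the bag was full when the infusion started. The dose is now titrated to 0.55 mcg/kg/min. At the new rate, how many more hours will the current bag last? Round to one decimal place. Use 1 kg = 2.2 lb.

Initial rate:
Weight = 84.2 lb ÷ 2.2 lb/kg = 38.27273 kg
Dose = 0.23 mcg/kg/min × 38.27273 kg = 8.802727 mcg/min
8.802727 mcg/min × 60 min/hr = 528.1636 mcg/hr
Concentration = 41 mg ÷ 175 mL = 0.2342857 mg/mL = 234.2857 mcg/mL
Rate = 528.1636 mcg/hr ÷ 234.2857 mcg/mL = 2.254357 mL/hr
Volume infused so far = 2.254357 mL/hr × 28.2 hr = 63.57287 mL
Volume remaining = 175 − 63.57287 = 111.4271 mL
New rate:
Dose = 0.55 mcg/kg/min × 38.27273 kg = 21.05 mcg/min
21.05 mcg/min × 60 min/hr = 1263 mcg/hr
Rate = 1263 mcg/hr ÷ 234.2857 mcg/mL = 5.390854 mL/hr
Time remaining = 111.4271 mL ÷ 5.390854 mL/hr = 20.66966 hr

20.7 hours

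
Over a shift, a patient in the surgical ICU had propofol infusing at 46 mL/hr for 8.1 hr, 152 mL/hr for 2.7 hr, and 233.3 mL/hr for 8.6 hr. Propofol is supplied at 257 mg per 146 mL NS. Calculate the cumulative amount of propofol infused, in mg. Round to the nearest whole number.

4910 mg

Concentration = 257 mg ÷ 146 mL = 1.760274 mg/mL
Stage 1: 46 mL/hr × 8.1 hr = 372.6 mL → 372.6 mL × 1.760274 mg/mL = 655.8781 mg
Stage 2: 152 mL/hr × 2.7 hr = 410.4 mL → 410.4 mL × 1.760274 mg/mL = 722.4164 mg
Stage 3: 233.3 mL/hr × 8.6 hr = 2006.38 mL → 2006.38 mL × 1.760274 mg/mL = 3531.778 mg
Total = 655.8781 + 722.4164 + 3531.778 = 4910.073 mg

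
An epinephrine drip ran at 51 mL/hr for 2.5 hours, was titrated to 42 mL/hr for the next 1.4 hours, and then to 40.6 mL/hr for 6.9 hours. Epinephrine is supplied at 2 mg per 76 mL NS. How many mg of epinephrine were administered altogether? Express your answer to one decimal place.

Concentration = 2 mg ÷ 76 mL = 0.02631579 mg/mL
Stage 1: 51 mL/hr × 2.5 hr = 127.5 mL → 127.5 mL × 0.02631579 mg/mL = 3.355263 mg
Stage 2: 42 mL/hr × 1.4 hr = 58.8 mL → 58.8 mL × 0.02631579 mg/mL = 1.547368 mg
Stage 3: 40.6 mL/hr × 6.9 hr = 280.14 mL → 280.14 mL × 0.02631579 mg/mL = 7.372105 mg
Total = 3.355263 + 1.547368 + 7.372105 = 12.27474 mg

12.3 mg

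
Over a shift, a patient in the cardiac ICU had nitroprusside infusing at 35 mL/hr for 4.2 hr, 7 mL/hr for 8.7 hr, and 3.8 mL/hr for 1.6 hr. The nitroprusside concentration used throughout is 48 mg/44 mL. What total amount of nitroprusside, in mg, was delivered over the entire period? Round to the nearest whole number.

Concentration = 48 mg ÷ 44 mL = 1.090909 mg/mL
Stage 1: 35 mL/hr × 4.2 hr = 147 mL → 147 mL × 1.090909 mg/mL = 160.3636 mg
Stage 2: 7 mL/hr × 8.7 hr = 60.9 mL → 60.9 mL × 1.090909 mg/mL = 66.43636 mg
Stage 3: 3.8 mL/hr × 1.6 hr = 6.08 mL → 6.08 mL × 1.090909 mg/mL = 6.632727 mg
Total = 160.3636 + 66.43636 + 6.632727 = 233.4327 mg

233 mg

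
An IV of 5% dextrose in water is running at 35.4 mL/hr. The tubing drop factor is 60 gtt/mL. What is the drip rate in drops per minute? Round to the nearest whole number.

35 gtt/min

35.4 mL/hr ÷ 60 min/hr = 0.59 mL/min
0.59 mL/min × 60 gtt/mL = 35.4 gtt/min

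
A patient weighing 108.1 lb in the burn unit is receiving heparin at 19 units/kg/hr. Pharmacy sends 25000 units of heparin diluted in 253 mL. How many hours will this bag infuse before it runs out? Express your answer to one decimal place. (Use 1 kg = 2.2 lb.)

26.8 hours

Weight = 108.1 lb ÷ 2.2 lb/kg = 49.13636 kg
Dose = 19 units/kg/hr × 49.13636 kg = 933.5909 units/hr
Concentration = 25000 units ÷ 253 mL = 98.81423 units/mL
Rate = 933.5909 units/hr ÷ 98.81423 units/mL = 9.44794 mL/hr
Duration = 253 mL ÷ 9.44794 mL/hr = 26.77832 hr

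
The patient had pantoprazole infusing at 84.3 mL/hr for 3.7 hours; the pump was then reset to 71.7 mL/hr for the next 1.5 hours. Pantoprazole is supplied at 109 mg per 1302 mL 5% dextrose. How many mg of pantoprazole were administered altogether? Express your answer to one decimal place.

35.1 mg

Concentration = 109 mg ÷ 1302 mL = 0.08371736 mg/mL
Stage 1: 84.3 mL/hr × 3.7 hr = 311.91 mL → 311.91 mL × 0.08371736 mg/mL = 26.11228 mg
Stage 2: 71.7 mL/hr × 1.5 hr = 107.55 mL → 107.55 mL × 0.08371736 mg/mL = 9.003802 mg
Total = 26.11228 + 9.003802 = 35.11608 mg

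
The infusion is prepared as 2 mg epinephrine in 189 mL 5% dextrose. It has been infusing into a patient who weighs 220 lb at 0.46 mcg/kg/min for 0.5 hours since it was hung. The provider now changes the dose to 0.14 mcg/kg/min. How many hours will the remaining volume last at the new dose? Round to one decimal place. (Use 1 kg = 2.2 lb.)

Initial rate:
Weight = 220 lb ÷ 2.2 lb/kg = 100 kg
Dose = 0.46 mcg/kg/min × 100 kg = 46 mcg/min
46 mcg/min × 60 min/hr = 2760 mcg/hr
Concentration = 2 mg ÷ 189 mL = 0.01058201 mg/mL = 10.58201 mcg/mL
Rate = 2760 mcg/hr ÷ 10.58201 mcg/mL = 260.82 mL/hr
Volume infused so far = 260.82 mL/hr × 0.5 hr = 130.41 mL
Volume remaining = 189 − 130.41 = 58.59 mL
New rate:
Dose = 0.14 mcg/kg/min × 100 kg = 14 mcg/min
14 mcg/min × 60 min/hr = 840 mcg/hr
Rate = 840 mcg/hr ÷ 10.58201 mcg/mL = 79.38 mL/hr
Time remaining = 58.59 mL ÷ 79.38 mL/hr = 0.7380952 hr

0.7 hours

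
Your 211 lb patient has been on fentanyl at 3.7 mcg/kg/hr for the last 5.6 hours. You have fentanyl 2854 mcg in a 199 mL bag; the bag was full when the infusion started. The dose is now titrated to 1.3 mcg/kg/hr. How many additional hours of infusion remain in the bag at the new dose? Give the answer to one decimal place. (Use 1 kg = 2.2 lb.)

Initial rate:
Weight = 211 lb ÷ 2.2 lb/kg = 95.90909 kg
Dose = 3.7 mcg/kg/hr × 95.90909 kg = 354.8636 mcg/hr
Concentration = 2854 mcg ÷ 199 mL = 14.34171 mcg/mL
Rate = 354.8636 mcg/hr ÷ 14.34171 mcg/mL = 24.74347 mL/hr
Volume infused so far = 24.74347 mL/hr × 5.6 hr = 138.5634 mL
Volume remaining = 199 − 138.5634 = 60.43657 mL
New rate:
Dose = 1.3 mcg/kg/hr × 95.90909 kg = 124.6818 mcg/hr
Rate = 124.6818 mcg/hr ÷ 14.34171 mcg/mL = 8.693652 mL/hr
Time remaining = 60.43657 mL ÷ 8.693652 mL/hr = 6.951805 hr

7.0 hours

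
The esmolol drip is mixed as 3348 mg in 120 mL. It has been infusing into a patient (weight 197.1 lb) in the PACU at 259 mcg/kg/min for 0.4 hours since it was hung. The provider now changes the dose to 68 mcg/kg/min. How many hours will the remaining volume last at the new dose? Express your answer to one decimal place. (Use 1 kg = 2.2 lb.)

Initial rate:
Weight = 197.1 lb ÷ 2.2 lb/kg = 89.59091 kg
Dose = 259 mcg/kg/min × 89.59091 kg = 23204.05 mcg/min
23204.05 mcg/min × 60 min/hr = 1392243 mcg/hr
Concentration = 3348 mg ÷ 120 mL = 27.9 mg/mL = 27900 mcg/mL
Rate = 1392243 mcg/hr ÷ 27900 mcg/mL = 49.90117 mL/hr
Volume infused so far = 49.90117 mL/hr × 0.4 hr = 19.96047 mL
Volume remaining = 120 − 19.96047 = 100.0395 mL
New rate:
Dose = 68 mcg/kg/min × 89.59091 kg = 6092.182 mcg/min
6092.182 mcg/min × 60 min/hr = 365530.9 mcg/hr
Rate = 365530.9 mcg/hr ÷ 27900 mcg/mL = 13.10147 mL/hr
Time remaining = 100.0395 mL ÷ 13.10147 mL/hr = 7.635751 hr

7.6 hours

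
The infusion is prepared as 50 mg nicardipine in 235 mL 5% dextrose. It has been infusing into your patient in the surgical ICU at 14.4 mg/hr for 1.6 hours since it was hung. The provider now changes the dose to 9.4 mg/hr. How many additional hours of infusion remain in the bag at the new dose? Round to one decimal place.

Initial rate:
Concentration = 50 mg ÷ 235 mL = 0.212766 mg/mL
Rate = 14.4 mg/hr ÷ 0.212766 mg/mL = 67.68 mL/hr
Volume infused so far = 67.68 mL/hr × 1.6 hr = 108.288 mL
Volume remaining = 235 − 108.288 = 126.712 mL
New rate:
Rate = 9.4 mg/hr ÷ 0.212766 mg/mL = 44.18 mL/hr
Time remaining = 126.712 mL ÷ 44.18 mL/hr = 2.868085 hr

2.9 hours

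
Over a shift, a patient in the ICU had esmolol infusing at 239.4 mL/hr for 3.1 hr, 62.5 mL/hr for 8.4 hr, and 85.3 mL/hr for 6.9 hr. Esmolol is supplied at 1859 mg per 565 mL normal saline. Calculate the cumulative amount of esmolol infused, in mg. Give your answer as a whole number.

6106 mg

Concentration = 1859 mg ÷ 565 mL = 3.290265 mg/mL
Stage 1: 239.4 mL/hr × 3.1 hr = 742.14 mL → 742.14 mL × 3.290265 mg/mL = 2441.838 mg
Stage 2: 62.5 mL/hr × 8.4 hr = 525 mL → 525 mL × 3.290265 mg/mL = 1727.389 mg
Stage 3: 85.3 mL/hr × 6.9 hr = 588.57 mL → 588.57 mL × 3.290265 mg/mL = 1936.552 mg
Total = 2441.838 + 1727.389 + 1936.552 = 6105.779 mg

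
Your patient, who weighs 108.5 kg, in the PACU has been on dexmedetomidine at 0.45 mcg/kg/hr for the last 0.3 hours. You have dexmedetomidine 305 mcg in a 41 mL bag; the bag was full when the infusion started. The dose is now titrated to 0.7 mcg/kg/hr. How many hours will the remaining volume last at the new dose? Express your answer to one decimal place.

3.8 hours

Initial rate:
Dose = 0.45 mcg/kg/hr × 108.5 kg = 48.825 mcg/hr
Concentration = 305 mcg ÷ 41 mL = 7.439024 mcg/mL
Rate = 48.825 mcg/hr ÷ 7.439024 mcg/mL = 6.563361 mL/hr
Volume infused so far = 6.563361 mL/hr × 0.3 hr = 1.969008 mL
Volume remaining = 41 − 1.969008 = 39.03099 mL
New rate:
Dose = 0.7 mcg/kg/hr × 108.5 kg = 75.95 mcg/hr
Rate = 75.95 mcg/hr ÷ 7.439024 mcg/mL = 10.20967 mL/hr
Time remaining = 39.03099 mL ÷ 10.20967 mL/hr = 3.822943 hr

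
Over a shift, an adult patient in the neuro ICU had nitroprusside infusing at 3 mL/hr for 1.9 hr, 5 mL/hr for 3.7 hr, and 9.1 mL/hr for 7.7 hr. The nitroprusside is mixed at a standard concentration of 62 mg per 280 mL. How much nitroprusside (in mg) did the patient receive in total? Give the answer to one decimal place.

Concentration = 62 mg ÷ 280 mL = 0.2214286 mg/mL
Stage 1: 3 mL/hr × 1.9 hr = 5.7 mL → 5.7 mL × 0.2214286 mg/mL = 1.262143 mg
Stage 2: 5 mL/hr × 3.7 hr = 18.5 mL → 18.5 mL × 0.2214286 mg/mL = 4.096429 mg
Stage 3: 9.1 mL/hr × 7.7 hr = 70.07 mL → 70.07 mL × 0.2214286 mg/mL = 15.5155 mg
Total = 1.262143 + 4.096429 + 15.5155 = 20.87407 mg

20.9 mg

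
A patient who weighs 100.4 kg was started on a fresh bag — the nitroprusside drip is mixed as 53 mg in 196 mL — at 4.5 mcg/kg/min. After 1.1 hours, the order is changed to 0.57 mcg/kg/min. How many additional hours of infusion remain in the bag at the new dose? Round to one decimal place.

Initial rate:
Dose = 4.5 mcg/kg/min × 100.4 kg = 451.8 mcg/min
451.8 mcg/min × 60 min/hr = 27108 mcg/hr
Concentration = 53 mg ÷ 196 mL = 0.2704082 mg/mL = 270.4082 mcg/mL
Rate = 27108 mcg/hr ÷ 270.4082 mcg/mL = 100.2485 mL/hr
Volume infused so far = 100.2485 mL/hr × 1.1 hr = 110.2733 mL
Volume remaining = 196 − 110.2733 = 85.7267 mL
New rate:
Dose = 0.57 mcg/kg/min × 100.4 kg = 57.228 mcg/min
57.228 mcg/min × 60 min/hr = 3433.68 mcg/hr
Rate = 3433.68 mcg/hr ÷ 270.4082 mcg/mL = 12.69814 mL/hr
Time remaining = 85.7267 mL ÷ 12.69814 mL/hr = 6.751124 hr

6.8 hours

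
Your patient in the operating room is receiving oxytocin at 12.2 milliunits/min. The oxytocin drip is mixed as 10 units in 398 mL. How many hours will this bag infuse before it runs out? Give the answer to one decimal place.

12.2 milliunits/min × 60 min/hr = 732 milliunits/hr
Concentration = 10 units ÷ 398 mL = 0.02512563 units/mL = 25.12563 milliunits/mL
Rate = 732 milliunits/hr ÷ 25.12563 milliunits/mL = 29.1336 mL/hr
Duration = 398 mL ÷ 29.1336 mL/hr = 13.6612 hr

13.7 hours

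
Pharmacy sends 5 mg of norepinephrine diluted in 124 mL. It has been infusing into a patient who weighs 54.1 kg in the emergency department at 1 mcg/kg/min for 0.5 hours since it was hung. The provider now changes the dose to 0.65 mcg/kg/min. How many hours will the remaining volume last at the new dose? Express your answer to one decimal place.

Initial rate:
Dose = 1 mcg/kg/min × 54.1 kg = 54.1 mcg/min
54.1 mcg/min × 60 min/hr = 3246 mcg/hr
Concentration = 5 mg ÷ 124 mL = 0.04032258 mg/mL = 40.32258 mcg/mL
Rate = 3246 mcg/hr ÷ 40.32258 mcg/mL = 80.5008 mL/hr
Volume infused so far = 80.5008 mL/hr × 0.5 hr = 40.2504 mL
Volume remaining = 124 − 40.2504 = 83.7496 mL
New rate:
Dose = 0.65 mcg/kg/min × 54.1 kg = 35.165 mcg/min
35.165 mcg/min × 60 min/hr = 2109.9 mcg/hr
Rate = 2109.9 mcg/hr ÷ 40.32258 mcg/mL = 52.32552 mL/hr
Time remaining = 83.7496 mL ÷ 52.32552 mL/hr = 1.60055 hr

1.6 hours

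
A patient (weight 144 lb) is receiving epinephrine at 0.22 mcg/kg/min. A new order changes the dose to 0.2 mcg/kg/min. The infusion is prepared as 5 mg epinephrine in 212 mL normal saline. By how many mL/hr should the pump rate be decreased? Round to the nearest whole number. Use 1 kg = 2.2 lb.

At the current dose:
Weight = 144 lb ÷ 2.2 lb/kg = 65.45455 kg
Dose = 0.22 mcg/kg/min × 65.45455 kg = 14.4 mcg/min
14.4 mcg/min × 60 min/hr = 864 mcg/hr
Concentration = 5 mg ÷ 212 mL = 0.02358491 mg/mL = 23.58491 mcg/mL
Rate = 864 mcg/hr ÷ 23.58491 mcg/mL = 36.6336 mL/hr
At the new dose:
Dose = 0.2 mcg/kg/min × 65.45455 kg = 13.09091 mcg/min
13.09091 mcg/min × 60 min/hr = 785.4545 mcg/hr
Rate = 785.4545 mcg/hr ÷ 23.58491 mcg/mL = 33.30327 mL/hr
Change = 33.30327 − 36.6336 = -3.330327 mL/hr → 3.330327 mL/hr decrease

3 mL/hr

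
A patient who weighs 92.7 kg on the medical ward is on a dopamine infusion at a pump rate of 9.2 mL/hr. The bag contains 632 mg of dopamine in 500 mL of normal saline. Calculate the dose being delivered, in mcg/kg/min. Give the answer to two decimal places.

Concentration = 632 mg ÷ 500 mL = 1.264 mg/mL = 1264 mcg/mL
Drug rate = 9.2 mL/hr × 1264 mcg/mL = 11628.8 mcg/hr
11628.8 mcg/hr ÷ 60 min/hr = 193.8133 mcg/min
193.8133 mcg/min ÷ 92.7 kg = 2.090759 mcg/kg/min

2.09 mcg/kg/min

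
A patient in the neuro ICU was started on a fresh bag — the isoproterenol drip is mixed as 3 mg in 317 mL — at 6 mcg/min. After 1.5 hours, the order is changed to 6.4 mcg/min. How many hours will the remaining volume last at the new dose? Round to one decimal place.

Initial rate:
6 mcg/min × 60 min/hr = 360 mcg/hr
Concentration = 3 mg ÷ 317 mL = 0.009463722 mg/mL = 9.463722 mcg/mL
Rate = 360 mcg/hr ÷ 9.463722 mcg/mL = 38.04 mL/hr
Volume infused so far = 38.04 mL/hr × 1.5 hr = 57.06 mL
Volume remaining = 317 − 57.06 = 259.94 mL
New rate:
6.4 mcg/min × 60 min/hr = 384 mcg/hr
Rate = 384 mcg/hr ÷ 9.463722 mcg/mL = 40.576 mL/hr
Time remaining = 259.94 mL ÷ 40.576 mL/hr = 6.40625 hr

6.4 hours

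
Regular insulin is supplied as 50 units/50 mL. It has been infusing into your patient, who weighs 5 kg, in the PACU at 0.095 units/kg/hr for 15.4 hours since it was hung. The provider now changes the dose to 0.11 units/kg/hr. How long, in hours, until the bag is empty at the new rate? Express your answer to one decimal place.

77.6 hours

Initial rate:
Dose = 0.095 units/kg/hr × 5 kg = 0.475 units/hr
Concentration = 50 units ÷ 50 mL = 1 units/mL
Rate = 0.475 units/hr ÷ 1 units/mL = 0.475 mL/hr
Volume infused so far = 0.475 mL/hr × 15.4 hr = 7.315 mL
Volume remaining = 50 − 7.315 = 42.685 mL
New rate:
Dose = 0.11 units/kg/hr × 5 kg = 0.55 units/hr
Rate = 0.55 units/hr ÷ 1 units/mL = 0.55 mL/hr
Time remaining = 42.685 mL ÷ 0.55 mL/hr = 77.60909 hr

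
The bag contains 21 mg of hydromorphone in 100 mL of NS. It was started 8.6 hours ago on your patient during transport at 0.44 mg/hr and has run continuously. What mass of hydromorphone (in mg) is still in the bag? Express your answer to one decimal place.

Concentration = 21 mg ÷ 100 mL = 0.21 mg/mL
Rate = 0.44 mg/hr ÷ 0.21 mg/mL = 2.095238 mL/hr
Volume infused = 2.095238 mL/hr × 8.6 hr = 18.01905 mL
Volume remaining = 100 − 18.01905 = 81.98095 mL
Drug remaining = 81.98095 mL × 0.21 mg/mL = 17.216 mg

17.2 mg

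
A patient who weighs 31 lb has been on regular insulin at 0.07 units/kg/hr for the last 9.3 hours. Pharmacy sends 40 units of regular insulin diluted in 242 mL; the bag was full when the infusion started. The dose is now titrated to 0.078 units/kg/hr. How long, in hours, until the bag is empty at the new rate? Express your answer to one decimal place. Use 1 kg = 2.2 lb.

Initial rate:
Weight = 31 lb ÷ 2.2 lb/kg = 14.09091 kg
Dose = 0.07 units/kg/hr × 14.09091 kg = 0.9863636 units/hr
Concentration = 40 units ÷ 242 mL = 0.1652893 units/mL
Rate = 0.9863636 units/hr ÷ 0.1652893 units/mL = 5.9675 mL/hr
Volume infused so far = 5.9675 mL/hr × 9.3 hr = 55.49775 mL
Volume remaining = 242 − 55.49775 = 186.5023 mL
New rate:
Dose = 0.078 units/kg/hr × 14.09091 kg = 1.099091 units/hr
Rate = 1.099091 units/hr ÷ 0.1652893 units/mL = 6.6495 mL/hr
Time remaining = 186.5023 mL ÷ 6.6495 mL/hr = 28.04756 hr

28.0 hours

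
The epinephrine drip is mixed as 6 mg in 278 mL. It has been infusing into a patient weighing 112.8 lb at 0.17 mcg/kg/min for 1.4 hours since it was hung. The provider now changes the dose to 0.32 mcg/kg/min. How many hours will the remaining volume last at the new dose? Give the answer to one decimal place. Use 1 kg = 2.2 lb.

5.4 hours

Initial rate:
Weight = 112.8 lb ÷ 2.2 lb/kg = 51.27273 kg
Dose = 0.17 mcg/kg/min × 51.27273 kg = 8.716364 mcg/min
8.716364 mcg/min × 60 min/hr = 522.9818 mcg/hr
Concentration = 6 mg ÷ 278 mL = 0.02158273 mg/mL = 21.58273 mcg/mL
Rate = 522.9818 mcg/hr ÷ 21.58273 mcg/mL = 24.23149 mL/hr
Volume infused so far = 24.23149 mL/hr × 1.4 hr = 33.92409 mL
Volume remaining = 278 − 33.92409 = 244.0759 mL
New rate:
Dose = 0.32 mcg/kg/min × 51.27273 kg = 16.40727 mcg/min
16.40727 mcg/min × 60 min/hr = 984.4364 mcg/hr
Rate = 984.4364 mcg/hr ÷ 21.58273 mcg/mL = 45.61222 mL/hr
Time remaining = 244.0759 mL ÷ 45.61222 mL/hr = 5.351108 hr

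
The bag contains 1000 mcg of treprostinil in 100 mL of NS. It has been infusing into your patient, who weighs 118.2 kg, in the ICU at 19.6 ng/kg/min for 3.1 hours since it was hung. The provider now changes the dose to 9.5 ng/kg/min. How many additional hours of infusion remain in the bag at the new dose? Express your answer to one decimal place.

Initial rate:
Dose = 19.6 ng/kg/min × 118.2 kg = 2316.72 ng/min
2316.72 ng/min × 60 min/hr = 139003.2 ng/hr
Concentration = 1000 mcg ÷ 100 mL = 10 mcg/mL = 10000 ng/mL
Rate = 139003.2 ng/hr ÷ 10000 ng/mL = 13.90032 mL/hr
Volume infused so far = 13.90032 mL/hr × 3.1 hr = 43.09099 mL
Volume remaining = 100 − 43.09099 = 56.90901 mL
New rate:
Dose = 9.5 ng/kg/min × 118.2 kg = 1122.9 ng/min
1122.9 ng/min × 60 min/hr = 67374 ng/hr
Rate = 67374 ng/hr ÷ 10000 ng/mL = 6.7374 mL/hr
Time remaining = 56.90901 mL ÷ 6.7374 mL/hr = 8.446731 hr

8.4 hours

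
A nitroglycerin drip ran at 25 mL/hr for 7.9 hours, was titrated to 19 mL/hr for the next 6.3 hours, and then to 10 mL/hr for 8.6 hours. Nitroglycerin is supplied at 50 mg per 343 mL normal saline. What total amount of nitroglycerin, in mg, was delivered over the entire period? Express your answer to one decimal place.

Concentration = 50 mg ÷ 343 mL = 0.1457726 mg/mL
Stage 1: 25 mL/hr × 7.9 hr = 197.5 mL → 197.5 mL × 0.1457726 mg/mL = 28.79009 mg
Stage 2: 19 mL/hr × 6.3 hr = 119.7 mL → 119.7 mL × 0.1457726 mg/mL = 17.44898 mg
Stage 3: 10 mL/hr × 8.6 hr = 86 mL → 86 mL × 0.1457726 mg/mL = 12.53644 mg
Total = 28.79009 + 17.44898 + 12.53644 = 58.77551 mg

58.8 mg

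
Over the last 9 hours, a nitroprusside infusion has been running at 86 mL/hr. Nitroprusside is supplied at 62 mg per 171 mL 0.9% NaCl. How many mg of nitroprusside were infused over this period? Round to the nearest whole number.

Concentration = 62 mg ÷ 171 mL = 0.3625731 mg/mL = 362.5731 mcg/mL
Drug rate = 86 mL/hr × 362.5731 mcg/mL = 31181.29 mcg/hr
Total = 31181.29 mcg/hr × 9 hr = 280631.6 mcg = 280.6316 mg

281 mg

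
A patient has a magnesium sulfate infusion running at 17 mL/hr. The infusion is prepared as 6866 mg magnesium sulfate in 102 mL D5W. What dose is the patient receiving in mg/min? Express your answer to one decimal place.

Concentration = 6866 mg ÷ 102 mL = 67.31373 mg/mL
Drug rate = 17 mL/hr × 67.31373 mg/mL = 1144.333 mg/hr
1144.333 mg/hr ÷ 60 min/hr = 19.07222 mg/min

19.1 mg/min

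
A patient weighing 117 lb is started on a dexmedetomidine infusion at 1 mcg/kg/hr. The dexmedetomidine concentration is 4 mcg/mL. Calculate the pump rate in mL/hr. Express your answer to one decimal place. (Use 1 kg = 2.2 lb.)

13.3 mL/hr

Weight = 117 lb ÷ 2.2 lb/kg = 53.18182 kg
Dose = 1 mcg/kg/hr × 53.18182 kg = 53.18182 mcg/hr
Rate = 53.18182 mcg/hr ÷ 4 mcg/mL = 13.29545 mL/hr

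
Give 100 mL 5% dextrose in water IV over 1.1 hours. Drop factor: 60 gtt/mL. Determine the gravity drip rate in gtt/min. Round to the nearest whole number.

100 mL ÷ (1.1 hr × 60 = 66 min) = 1.515152 mL/min
1.515152 mL/min × 60 gtt/mL = 90.90909 gtt/min

91 gtt/min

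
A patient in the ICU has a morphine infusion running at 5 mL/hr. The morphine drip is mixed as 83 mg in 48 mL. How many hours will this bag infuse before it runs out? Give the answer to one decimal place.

Duration = 48 mL ÷ 5 mL/hr = 9.6 hr

9.6 hours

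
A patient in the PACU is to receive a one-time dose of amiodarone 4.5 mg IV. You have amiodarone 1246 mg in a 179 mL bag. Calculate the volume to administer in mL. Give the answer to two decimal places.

Concentration = 1246 mg ÷ 179 mL = 6.960894 mg/mL
Volume = 4.5 mg ÷ 6.960894 mg/mL = 0.6464687 mL

0.65 mL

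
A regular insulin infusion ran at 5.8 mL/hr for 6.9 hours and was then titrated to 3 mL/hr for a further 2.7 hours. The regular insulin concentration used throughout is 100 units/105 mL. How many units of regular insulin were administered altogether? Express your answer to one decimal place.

45.8 units

Concentration = 100 units ÷ 105 mL = 0.952381 units/mL
Stage 1: 5.8 mL/hr × 6.9 hr = 40.02 mL → 40.02 mL × 0.952381 units/mL = 38.11429 units
Stage 2: 3 mL/hr × 2.7 hr = 8.1 mL → 8.1 mL × 0.952381 units/mL = 7.714286 units
Total = 38.11429 + 7.714286 = 45.82857 units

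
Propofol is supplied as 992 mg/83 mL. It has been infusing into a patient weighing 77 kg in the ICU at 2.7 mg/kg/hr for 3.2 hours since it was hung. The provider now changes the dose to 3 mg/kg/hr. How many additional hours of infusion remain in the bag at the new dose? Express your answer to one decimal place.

1.4 hours

Initial rate:
Dose = 2.7 mg/kg/hr × 77 kg = 207.9 mg/hr
Concentration = 992 mg ÷ 83 mL = 11.95181 mg/mL
Rate = 207.9 mg/hr ÷ 11.95181 mg/mL = 17.39486 mL/hr
Volume infused so far = 17.39486 mL/hr × 3.2 hr = 55.66355 mL
Volume remaining = 83 − 55.66355 = 27.33645 mL
New rate:
Dose = 3 mg/kg/hr × 77 kg = 231 mg/hr
Rate = 231 mg/hr ÷ 11.95181 mg/mL = 19.32762 mL/hr
Time remaining = 27.33645 mL ÷ 19.32762 mL/hr = 1.414372 hr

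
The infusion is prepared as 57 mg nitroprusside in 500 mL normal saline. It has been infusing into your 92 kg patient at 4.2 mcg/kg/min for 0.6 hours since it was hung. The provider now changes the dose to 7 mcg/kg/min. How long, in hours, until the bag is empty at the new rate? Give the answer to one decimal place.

1.1 hours

Initial rate:
Dose = 4.2 mcg/kg/min × 92 kg = 386.4 mcg/min
386.4 mcg/min × 60 min/hr = 23184 mcg/hr
Concentration = 57 mg ÷ 500 mL = 0.114 mg/mL = 114 mcg/mL
Rate = 23184 mcg/hr ÷ 114 mcg/mL = 203.3684 mL/hr
Volume infused so far = 203.3684 mL/hr × 0.6 hr = 122.0211 mL
Volume remaining = 500 − 122.0211 = 377.9789 mL
New rate:
Dose = 7 mcg/kg/min × 92 kg = 644 mcg/min
644 mcg/min × 60 min/hr = 38640 mcg/hr
Rate = 38640 mcg/hr ÷ 114 mcg/mL = 338.9474 mL/hr
Time remaining = 377.9789 mL ÷ 338.9474 mL/hr = 1.115155 hr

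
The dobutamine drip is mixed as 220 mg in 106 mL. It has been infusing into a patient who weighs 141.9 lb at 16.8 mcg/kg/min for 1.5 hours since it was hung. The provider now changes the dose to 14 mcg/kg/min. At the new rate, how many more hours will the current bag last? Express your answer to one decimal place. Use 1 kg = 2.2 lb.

2.3 hours

Initial rate:
Weight = 141.9 lb ÷ 2.2 lb/kg = 64.5 kg
Dose = 16.8 mcg/kg/min × 64.5 kg = 1083.6 mcg/min
1083.6 mcg/min × 60 min/hr = 65016 mcg/hr
Concentration = 220 mg ÷ 106 mL = 2.075472 mg/mL = 2075.472 mcg/mL
Rate = 65016 mcg/hr ÷ 2075.472 mcg/mL = 31.32589 mL/hr
Volume infused so far = 31.32589 mL/hr × 1.5 hr = 46.98884 mL
Volume remaining = 106 − 46.98884 = 59.01116 mL
New rate:
Dose = 14 mcg/kg/min × 64.5 kg = 903 mcg/min
903 mcg/min × 60 min/hr = 54180 mcg/hr
Rate = 54180 mcg/hr ÷ 2075.472 mcg/mL = 26.10491 mL/hr
Time remaining = 59.01116 mL ÷ 26.10491 mL/hr = 2.260539 hr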